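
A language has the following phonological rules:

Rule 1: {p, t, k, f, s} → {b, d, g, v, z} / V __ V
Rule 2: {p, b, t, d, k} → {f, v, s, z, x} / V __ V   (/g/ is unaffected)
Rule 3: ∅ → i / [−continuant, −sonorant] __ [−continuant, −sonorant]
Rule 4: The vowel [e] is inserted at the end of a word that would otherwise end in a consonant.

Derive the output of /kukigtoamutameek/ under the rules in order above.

Rule 1 (intervocalic voicing): /k/ is a voiceless obstruent between vowels /u/ and /i/, so it voices to [g]. /t/ is a voiceless obstruent between vowels /u/ and /a/, so it voices to [d]. /kukigtoamutameek/ → kugigtoamudameek.
Rule 2 (intervocalic spirantization): /d/ is a stop between vowels /u/ and /a/, so it spirantizes to the fricative [z]. /kugigtoamudameek/ → kugigtoamuzameek.
Rule 3 (stop-cluster i-epenthesis): /g/ and /t/ form a stop–stop cluster, so [i] is inserted between them. /kugigtoamuzameek/ → kugigitoamuzameek.
Rule 4 (final e-epenthesis): the form ends in the consonant /k/, so [e] is inserted word-finally. /kugigitoamuzameek/ → kugigitoamuzameeke.

kugigitoamuzameeke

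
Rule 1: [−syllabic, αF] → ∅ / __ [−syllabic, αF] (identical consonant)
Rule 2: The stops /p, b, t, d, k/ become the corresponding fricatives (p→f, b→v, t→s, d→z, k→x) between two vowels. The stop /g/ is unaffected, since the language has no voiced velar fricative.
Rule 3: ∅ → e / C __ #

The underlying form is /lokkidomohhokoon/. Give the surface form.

loxizomohoxoone

Rule 1 (degemination): /kk/ is a geminate; the first /k/ deletes. /hh/ is a geminate; the first /h/ deletes. /lokkidomohhokoon/ → lokidomohokoon.
Rule 2 (intervocalic spirantization): /k/ is a stop between vowels /o/ and /i/, so it spirantizes to the fricative [x]. /d/ is a stop between vowels /i/ and /o/, so it spirantizes to the fricative [z]. /k/ is a stop between vowels /o/ and /o/, so it spirantizes to the fricative [x]. /lokidomohokoon/ → loxizomohoxoon.
Rule 3 (final e-epenthesis): the form ends in the consonant /n/, so [e] is inserted word-finally. /loxizomohoxoon/ → loxizomohoxoone.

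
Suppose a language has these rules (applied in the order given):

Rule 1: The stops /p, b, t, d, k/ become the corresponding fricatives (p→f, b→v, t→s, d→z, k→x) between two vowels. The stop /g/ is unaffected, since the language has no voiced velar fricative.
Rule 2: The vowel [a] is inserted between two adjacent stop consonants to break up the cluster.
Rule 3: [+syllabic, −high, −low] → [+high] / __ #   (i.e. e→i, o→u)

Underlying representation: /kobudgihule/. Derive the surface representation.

kovudagihuli

Rule 1 (intervocalic spirantization): /b/ is a stop between vowels /o/ and /u/, so it spirantizes to the fricative [v]. /kobudgihule/ → kovudgihule.
Rule 2 (stop-cluster a-epenthesis): /d/ and /g/ form a stop–stop cluster, so [a] is inserted between them. /kovudgihule/ → kovudagihule.
Rule 3 (final vowel raising): /e/ is a mid vowel in word-final position, so it raises to [i]. /kovudagihule/ → kovudagihuli.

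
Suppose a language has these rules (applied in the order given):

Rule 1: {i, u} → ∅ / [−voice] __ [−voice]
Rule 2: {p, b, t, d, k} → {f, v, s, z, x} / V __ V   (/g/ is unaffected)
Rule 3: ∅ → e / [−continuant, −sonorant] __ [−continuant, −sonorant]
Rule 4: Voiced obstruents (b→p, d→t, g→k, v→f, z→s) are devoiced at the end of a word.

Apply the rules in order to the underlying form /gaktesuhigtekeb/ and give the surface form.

Rule 1 (high vowel syncope): /u/ is a high vowel flanked by voiceless consonants /s/ and /h/, so it deletes. /gaktesuhigtekeb/ → gakteshigtekeb.
Rule 2 (intervocalic spirantization): /k/ is a stop between vowels /e/ and /e/, so it spirantizes to the fricative [x]. /gakteshigtekeb/ → gakteshigtexeb.
Rule 3 (stop-cluster e-epenthesis): /k/ and /t/ form a stop–stop cluster, so [e] is inserted between them. /g/ and /t/ form a stop–stop cluster, so [e] is inserted between them. /gakteshigtexeb/ → gaketeshigetexeb.
Rule 4 (final devoicing): /b/ is a voiced obstruent in word-final position, so it devoices to [p]. /gaketeshigetexeb/ → gaketeshigetexep.

gaketeshigetexep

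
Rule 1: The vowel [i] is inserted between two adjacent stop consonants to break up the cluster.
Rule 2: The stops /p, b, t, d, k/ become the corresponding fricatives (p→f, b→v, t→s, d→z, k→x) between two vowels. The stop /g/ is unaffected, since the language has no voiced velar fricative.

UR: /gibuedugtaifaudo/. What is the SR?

givuezugisaifauzo

Rule 1 (stop-cluster i-epenthesis): /g/ and /t/ form a stop–stop cluster, so [i] is inserted between them. /gibuedugtaifaudo/ → gibuedugitaifaudo.
Rule 2 (intervocalic spirantization): /b/ is a stop between vowels /i/ and /u/, so it spirantizes to the fricative [v]. /d/ is a stop between vowels /e/ and /u/, so it spirantizes to the fricative [z]. /t/ is a stop between vowels /i/ and /a/, so it spirantizes to the fricative [s]. /d/ is a stop between vowels /u/ and /o/, so it spirantizes to the fricative [z]. /gibuedugitaifaudo/ → givuezugisaifauzo.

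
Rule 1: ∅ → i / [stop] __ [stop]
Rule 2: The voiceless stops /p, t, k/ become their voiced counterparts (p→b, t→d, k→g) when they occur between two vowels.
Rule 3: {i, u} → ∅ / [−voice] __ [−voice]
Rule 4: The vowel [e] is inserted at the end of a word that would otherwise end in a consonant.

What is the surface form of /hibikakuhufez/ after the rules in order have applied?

hibigaguhfeze

Rule 1 (stop-cluster i-epenthesis): no segment meets the environment; /hibikakuhufez/ is unchanged.
Rule 2 (intervocalic voicing): /k/ is a voiceless stop between vowels /i/ and /a/, so it voices to [g]. /k/ is a voiceless stop between vowels /a/ and /u/, so it voices to [g]. /hibikakuhufez/ → hibigaguhufez.
Rule 3 (high vowel syncope): /u/ is a high vowel flanked by voiceless consonants /h/ and /f/, so it deletes. /hibigaguhufez/ → hibigaguhfez.
Rule 4 (final e-epenthesis): the form ends in the consonant /z/, so [e] is inserted word-finally. /hibigaguhfez/ → hibigaguhfeze.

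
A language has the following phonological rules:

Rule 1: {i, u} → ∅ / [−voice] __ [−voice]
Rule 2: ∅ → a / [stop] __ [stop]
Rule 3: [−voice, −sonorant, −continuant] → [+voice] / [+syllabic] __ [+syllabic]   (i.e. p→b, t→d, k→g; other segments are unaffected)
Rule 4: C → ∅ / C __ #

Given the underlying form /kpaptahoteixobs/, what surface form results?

Rule 1 (high vowel syncope): no segment meets the environment; /kpaptahoteixobs/ is unchanged.
Rule 2 (stop-cluster a-epenthesis): /k/ and /p/ form a stop–stop cluster, so [a] is inserted between them. /p/ and /t/ form a stop–stop cluster, so [a] is inserted between them. /kpaptahoteixobs/ → kapapatahoteixobs.
Rule 3 (intervocalic voicing): /p/ is a voiceless stop between vowels /a/ and /a/, so it voices to [b]. /p/ is a voiceless stop between vowels /a/ and /a/, so it voices to [b]. /t/ is a voiceless stop between vowels /a/ and /a/, so it voices to [d]. /t/ is a voiceless stop between vowels /o/ and /e/, so it voices to [d]. /kapapatahoteixobs/ → kababadahodeixobs.
Rule 4 (final cluster simplification): /s/ is the second consonant of a word-final cluster /bs/, so it deletes. /kababadahodeixobs/ → kababadahodeixob.

kababadahodeixob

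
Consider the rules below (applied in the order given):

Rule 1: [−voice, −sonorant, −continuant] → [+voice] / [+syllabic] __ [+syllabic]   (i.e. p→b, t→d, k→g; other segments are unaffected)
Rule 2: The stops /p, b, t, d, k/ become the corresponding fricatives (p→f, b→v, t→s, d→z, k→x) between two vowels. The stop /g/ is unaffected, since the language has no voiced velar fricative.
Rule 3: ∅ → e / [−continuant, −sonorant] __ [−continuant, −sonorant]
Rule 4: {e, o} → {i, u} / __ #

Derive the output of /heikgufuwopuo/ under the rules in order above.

heikegufuwovuu

Rule 1 (intervocalic voicing): /p/ is a voiceless stop between vowels /o/ and /u/, so it voices to [b]. /heikgufuwopuo/ → heikgufuwobuo.
Rule 2 (intervocalic spirantization): /b/ is a stop between vowels /o/ and /u/, so it spirantizes to the fricative [v]. /heikgufuwobuo/ → heikgufuwovuo.
Rule 3 (stop-cluster e-epenthesis): /k/ and /g/ form a stop–stop cluster, so [e] is inserted between them. /heikgufuwovuo/ → heikegufuwovuo.
Rule 4 (final vowel raising): /o/ is a mid vowel in word-final position, so it raises to [u]. /heikegufuwovuo/ → heikegufuwovuu.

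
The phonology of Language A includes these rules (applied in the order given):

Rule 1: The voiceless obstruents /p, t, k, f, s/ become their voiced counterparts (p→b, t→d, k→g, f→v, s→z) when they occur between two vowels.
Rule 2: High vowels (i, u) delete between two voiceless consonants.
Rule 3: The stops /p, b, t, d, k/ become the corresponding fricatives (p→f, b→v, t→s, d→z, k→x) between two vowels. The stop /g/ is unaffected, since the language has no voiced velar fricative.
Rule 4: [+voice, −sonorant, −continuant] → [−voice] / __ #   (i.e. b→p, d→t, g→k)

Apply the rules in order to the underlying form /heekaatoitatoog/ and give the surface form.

Rule 1 (intervocalic voicing): /k/ is a voiceless obstruent between vowels /e/ and /a/, so it voices to [g]. /t/ is a voiceless obstruent between vowels /a/ and /o/, so it voices to [d]. /t/ is a voiceless obstruent between vowels /i/ and /a/, so it voices to [d]. /t/ is a voiceless obstruent between vowels /a/ and /o/, so it voices to [d]. /heekaatoitatoog/ → heegaadoidadoog.
Rule 2 (high vowel syncope): no segment meets the environment; /heegaadoidadoog/ is unchanged.
Rule 3 (intervocalic spirantization): /d/ is a stop between vowels /a/ and /o/, so it spirantizes to the fricative [z]. /d/ is a stop between vowels /i/ and /a/, so it spirantizes to the fricative [z]. /d/ is a stop between vowels /a/ and /o/, so it spirantizes to the fricative [z]. /heegaadoidadoog/ → heegaazoizazoog.
Rule 4 (final devoicing): /g/ is a voiced stop in word-final position, so it devoices to [k]. /heegaazoizazoog/ → heegaazoizazook.

heegaazoizazook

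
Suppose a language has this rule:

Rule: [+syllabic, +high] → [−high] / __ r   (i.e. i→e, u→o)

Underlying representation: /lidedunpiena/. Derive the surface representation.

No segment of /lidedunpiena/ meets the structural description of the rule, so the form surfaces unchanged.

lidedunpiena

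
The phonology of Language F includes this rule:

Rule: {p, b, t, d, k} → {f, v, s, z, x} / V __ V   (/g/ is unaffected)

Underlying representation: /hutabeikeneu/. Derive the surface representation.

husaveixeneu

/t/ is a stop between vowels /u/ and /a/, so it spirantizes to the fricative [s].
/b/ is a stop between vowels /a/ and /e/, so it spirantizes to the fricative [v].
/k/ is a stop between vowels /i/ and /e/, so it spirantizes to the fricative [x].
Surface form: [husaveixeneu].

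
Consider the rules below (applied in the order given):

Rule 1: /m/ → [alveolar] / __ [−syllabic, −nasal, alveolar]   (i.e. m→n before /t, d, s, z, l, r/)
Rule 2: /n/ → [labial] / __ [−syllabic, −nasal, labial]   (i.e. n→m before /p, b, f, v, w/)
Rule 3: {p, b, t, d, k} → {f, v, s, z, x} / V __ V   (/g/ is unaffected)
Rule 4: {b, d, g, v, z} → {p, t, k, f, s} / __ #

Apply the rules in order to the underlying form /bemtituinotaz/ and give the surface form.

Rule 1 (nasal place assimilation): /m/ precedes the alveolar consonant /t/, so it assimilates in place to [n]. /bemtituinotaz/ → bentituinotaz.
Rule 2 (nasal place assimilation): no segment meets the environment; /bentituinotaz/ is unchanged.
Rule 3 (intervocalic spirantization): /t/ is a stop between vowels /i/ and /u/, so it spirantizes to the fricative [s]. /t/ is a stop between vowels /o/ and /a/, so it spirantizes to the fricative [s]. /bentituinotaz/ → bentisuinosaz.
Rule 4 (final devoicing): /z/ is a voiced obstruent in word-final position, so it devoices to [s]. /bentisuinosaz/ → bentisuinosas.

bentisuinosas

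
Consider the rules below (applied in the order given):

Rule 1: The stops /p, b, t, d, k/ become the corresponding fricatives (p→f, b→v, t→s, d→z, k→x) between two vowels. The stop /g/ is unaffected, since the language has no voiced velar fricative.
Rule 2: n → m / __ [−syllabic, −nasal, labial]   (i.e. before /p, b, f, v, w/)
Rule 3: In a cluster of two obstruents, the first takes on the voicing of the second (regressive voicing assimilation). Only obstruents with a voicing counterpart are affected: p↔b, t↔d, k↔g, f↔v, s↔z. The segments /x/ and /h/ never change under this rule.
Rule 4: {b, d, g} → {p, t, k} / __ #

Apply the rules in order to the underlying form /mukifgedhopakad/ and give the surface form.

Rule 1 (intervocalic spirantization): /k/ is a stop between vowels /u/ and /i/, so it spirantizes to the fricative [x]. /p/ is a stop between vowels /o/ and /a/, so it spirantizes to the fricative [f]. /k/ is a stop between vowels /a/ and /a/, so it spirantizes to the fricative [x]. /mukifgedhopakad/ → muxifgedhofaxad.
Rule 2 (nasal place assimilation): no segment meets the environment; /muxifgedhofaxad/ is unchanged.
Rule 3 (regressive voicing assimilation): /f/ precedes the voiced obstruent /g/, so it voices to [v] by assimilation. /d/ precedes the voiceless obstruent /h/, so it devoices to [t] by assimilation. /muxifgedhofaxad/ → muxivgethofaxad.
Rule 4 (final devoicing): /d/ is a voiced stop in word-final position, so it devoices to [t]. /muxivgethofaxad/ → muxivgethofaxat.

muxivgethofaxat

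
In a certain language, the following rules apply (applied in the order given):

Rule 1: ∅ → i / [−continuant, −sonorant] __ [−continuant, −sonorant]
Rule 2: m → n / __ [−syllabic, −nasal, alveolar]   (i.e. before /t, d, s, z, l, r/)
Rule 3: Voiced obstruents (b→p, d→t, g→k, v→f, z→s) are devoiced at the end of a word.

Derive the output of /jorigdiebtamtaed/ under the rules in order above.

Rule 1 (stop-cluster i-epenthesis): /g/ and /d/ form a stop–stop cluster, so [i] is inserted between them. /b/ and /t/ form a stop–stop cluster, so [i] is inserted between them. /jorigdiebtamtaed/ → jorigidiebitamtaed.
Rule 2 (nasal place assimilation): /m/ precedes the alveolar consonant /t/, so it assimilates in place to [n]. /jorigidiebitamtaed/ → jorigidiebitantaed.
Rule 3 (final devoicing): /d/ is a voiced obstruent in word-final position, so it devoices to [t]. /jorigidiebitantaed/ → jorigidiebitantaet.

jorigidiebitantaet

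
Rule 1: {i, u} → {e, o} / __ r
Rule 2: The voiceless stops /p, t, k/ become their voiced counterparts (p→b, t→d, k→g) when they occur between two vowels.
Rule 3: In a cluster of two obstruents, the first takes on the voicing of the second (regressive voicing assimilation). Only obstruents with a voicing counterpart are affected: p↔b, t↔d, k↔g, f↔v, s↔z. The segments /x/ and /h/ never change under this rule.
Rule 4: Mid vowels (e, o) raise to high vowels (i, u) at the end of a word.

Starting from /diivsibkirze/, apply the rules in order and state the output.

diifsipkerzi

Rule 1 (pre-rhotic lowering): /i/ is a high vowel immediately before /r/, so it lowers to [e]. /diivsibkirze/ → diivsibkerze.
Rule 2 (intervocalic voicing): no segment meets the environment; /diivsibkerze/ is unchanged.
Rule 3 (regressive voicing assimilation): /v/ precedes the voiceless obstruent /s/, so it devoices to [f] by assimilation. /b/ precedes the voiceless obstruent /k/, so it devoices to [p] by assimilation. /diivsibkerze/ → diifsipkerze.
Rule 4 (final vowel raising): /e/ is a mid vowel in word-final position, so it raises to [i]. /diifsipkerze/ → diifsipkerzi.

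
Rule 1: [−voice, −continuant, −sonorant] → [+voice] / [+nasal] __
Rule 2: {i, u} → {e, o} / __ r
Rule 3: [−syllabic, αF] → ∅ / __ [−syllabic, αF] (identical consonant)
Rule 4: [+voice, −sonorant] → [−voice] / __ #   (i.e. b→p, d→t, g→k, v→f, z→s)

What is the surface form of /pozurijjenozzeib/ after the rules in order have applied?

pozorijenozeip

Rule 1 (post-nasal voicing): no segment meets the environment; /pozurijjenozzeib/ is unchanged.
Rule 2 (pre-rhotic lowering): /u/ is a high vowel immediately before /r/, so it lowers to [o]. /pozurijjenozzeib/ → pozorijjenozzeib.
Rule 3 (degemination): /jj/ is a geminate; the first /j/ deletes. /zz/ is a geminate; the first /z/ deletes. /pozorijjenozzeib/ → pozorijenozeib.
Rule 4 (final devoicing): /b/ is a voiced obstruent in word-final position, so it devoices to [p]. /pozorijenozeib/ → pozorijenozeip.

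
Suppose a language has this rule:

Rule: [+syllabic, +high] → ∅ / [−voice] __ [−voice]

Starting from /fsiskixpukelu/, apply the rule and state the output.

fsskxpkelu

/i/ is a high vowel flanked by voiceless consonants /s/ and /s/, so it deletes.
/i/ is a high vowel flanked by voiceless consonants /k/ and /x/, so it deletes.
/u/ is a high vowel flanked by voiceless consonants /p/ and /k/, so it deletes.
Surface form: [fsskxpkelu].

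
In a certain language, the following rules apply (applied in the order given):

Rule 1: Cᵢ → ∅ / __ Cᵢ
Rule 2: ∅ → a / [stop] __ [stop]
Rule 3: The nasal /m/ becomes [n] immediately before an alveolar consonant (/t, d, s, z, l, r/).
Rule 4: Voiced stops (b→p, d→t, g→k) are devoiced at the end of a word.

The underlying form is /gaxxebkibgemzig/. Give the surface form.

gaxebakibagenzik

Rule 1 (degemination): /xx/ is a geminate; the first /x/ deletes. /gaxxebkibgemzig/ → gaxebkibgemzig.
Rule 2 (stop-cluster a-epenthesis): /b/ and /k/ form a stop–stop cluster, so [a] is inserted between them. /b/ and /g/ form a stop–stop cluster, so [a] is inserted between them. /gaxebkibgemzig/ → gaxebakibagemzig.
Rule 3 (nasal place assimilation): /m/ precedes the alveolar consonant /z/, so it assimilates in place to [n]. /gaxebakibagemzig/ → gaxebakibagenzig.
Rule 4 (final devoicing): /g/ is a voiced stop in word-final position, so it devoices to [k]. /gaxebakibagenzig/ → gaxebakibagenzik.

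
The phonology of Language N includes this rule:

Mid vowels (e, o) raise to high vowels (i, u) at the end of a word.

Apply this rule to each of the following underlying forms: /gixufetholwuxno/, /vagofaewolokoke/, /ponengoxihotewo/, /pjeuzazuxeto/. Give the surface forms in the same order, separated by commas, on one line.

gixufetholwuxnu, vagofaewolokoki, ponengoxihotewu, pjeuzazuxetu

/gixufetholwuxno/: /o/ is a mid vowel in word-final position, so it raises to [u]. → [gixufetholwuxnu].
/vagofaewolokoke/: /e/ is a mid vowel in word-final position, so it raises to [i]. → [vagofaewolokoki].
/ponengoxihotewo/: /o/ is a mid vowel in word-final position, so it raises to [u]. → [ponengoxihotewu].
/pjeuzazuxeto/: /o/ is a mid vowel in word-final position, so it raises to [u]. → [pjeuzazuxetu].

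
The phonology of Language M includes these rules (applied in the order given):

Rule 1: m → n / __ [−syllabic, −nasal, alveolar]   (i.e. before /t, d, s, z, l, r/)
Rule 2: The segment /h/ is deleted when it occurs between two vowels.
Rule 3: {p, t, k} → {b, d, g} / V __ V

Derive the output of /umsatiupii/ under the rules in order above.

unsadiubii

Rule 1 (nasal place assimilation): /m/ precedes the alveolar consonant /s/, so it assimilates in place to [n]. /umsatiupii/ → unsatiupii.
Rule 2 (intervocalic h-deletion): no segment meets the environment; /unsatiupii/ is unchanged.
Rule 3 (intervocalic voicing): /t/ is a voiceless stop between vowels /a/ and /i/, so it voices to [d]. /p/ is a voiceless stop between vowels /u/ and /i/, so it voices to [b]. /unsatiupii/ → unsadiubii.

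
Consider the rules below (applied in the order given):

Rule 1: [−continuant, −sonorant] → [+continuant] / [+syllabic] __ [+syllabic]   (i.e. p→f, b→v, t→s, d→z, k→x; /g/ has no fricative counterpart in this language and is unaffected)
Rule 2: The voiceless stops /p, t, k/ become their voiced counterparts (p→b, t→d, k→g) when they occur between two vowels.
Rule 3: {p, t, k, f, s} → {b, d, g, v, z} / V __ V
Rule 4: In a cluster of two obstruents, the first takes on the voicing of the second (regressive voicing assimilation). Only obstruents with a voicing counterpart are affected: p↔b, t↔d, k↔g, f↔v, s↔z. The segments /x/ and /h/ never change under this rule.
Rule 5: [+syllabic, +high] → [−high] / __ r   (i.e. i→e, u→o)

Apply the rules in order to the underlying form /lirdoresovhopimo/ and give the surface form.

lerdorezofhovimo

Rule 1 (intervocalic spirantization): /p/ is a stop between vowels /o/ and /i/, so it spirantizes to the fricative [f]. /lirdoresovhopimo/ → lirdoresovhofimo.
Rule 2 (intervocalic voicing): no segment meets the environment; /lirdoresovhofimo/ is unchanged.
Rule 3 (intervocalic voicing): /s/ is a voiceless obstruent between vowels /e/ and /o/, so it voices to [z]. /f/ is a voiceless obstruent between vowels /o/ and /i/, so it voices to [v]. /lirdoresovhofimo/ → lirdorezovhovimo.
Rule 4 (regressive voicing assimilation): /v/ precedes the voiceless obstruent /h/, so it devoices to [f] by assimilation. /lirdorezovhovimo/ → lirdorezofhovimo.
Rule 5 (pre-rhotic lowering): /i/ is a high vowel immediately before /r/, so it lowers to [e]. /lirdorezofhovimo/ → lerdorezofhovimo.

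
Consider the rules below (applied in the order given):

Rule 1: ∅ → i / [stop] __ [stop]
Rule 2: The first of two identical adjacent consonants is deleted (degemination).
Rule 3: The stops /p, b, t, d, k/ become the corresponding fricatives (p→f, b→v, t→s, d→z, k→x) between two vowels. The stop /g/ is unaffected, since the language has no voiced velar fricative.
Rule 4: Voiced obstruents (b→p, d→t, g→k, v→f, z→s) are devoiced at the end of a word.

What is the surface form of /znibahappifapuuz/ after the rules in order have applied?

Rule 1 (stop-cluster i-epenthesis): /p/ and /p/ form a stop–stop cluster, so [i] is inserted between them. /znibahappifapuuz/ → znibahapipifapuuz.
Rule 2 (degemination): no segment meets the environment; /znibahapipifapuuz/ is unchanged.
Rule 3 (intervocalic spirantization): /b/ is a stop between vowels /i/ and /a/, so it spirantizes to the fricative [v]. /p/ is a stop between vowels /a/ and /i/, so it spirantizes to the fricative [f]. /p/ is a stop between vowels /i/ and /i/, so it spirantizes to the fricative [f]. /p/ is a stop between vowels /a/ and /u/, so it spirantizes to the fricative [f]. /znibahapipifapuuz/ → znivahafififafuuz.
Rule 4 (final devoicing): /z/ is a voiced obstruent in word-final position, so it devoices to [s]. /znivahafififafuuz/ → znivahafififafuus.

znivahafififafuus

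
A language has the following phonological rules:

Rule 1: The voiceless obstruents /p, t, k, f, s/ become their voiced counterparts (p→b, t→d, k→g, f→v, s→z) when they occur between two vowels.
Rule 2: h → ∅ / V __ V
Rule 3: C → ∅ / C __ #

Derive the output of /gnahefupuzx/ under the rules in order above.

Rule 1 (intervocalic voicing): /f/ is a voiceless obstruent between vowels /e/ and /u/, so it voices to [v]. /p/ is a voiceless obstruent between vowels /u/ and /u/, so it voices to [b]. /gnahefupuzx/ → gnahevubuzx.
Rule 2 (intervocalic h-deletion): /h/ occurs between vowels /a/ and /e/, so it deletes. /gnahevubuzx/ → gnaevubuzx.
Rule 3 (final cluster simplification): /x/ is the second consonant of a word-final cluster /zx/, so it deletes. /gnaevubuzx/ → gnaevubuz.

gnaevubuz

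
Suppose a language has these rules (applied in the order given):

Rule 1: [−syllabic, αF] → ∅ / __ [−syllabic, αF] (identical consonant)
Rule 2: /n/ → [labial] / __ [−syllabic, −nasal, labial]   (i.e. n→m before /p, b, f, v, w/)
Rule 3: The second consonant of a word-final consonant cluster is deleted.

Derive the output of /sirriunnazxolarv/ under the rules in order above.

siriunazxolar

Rule 1 (degemination): /rr/ is a geminate; the first /r/ deletes. /nn/ is a geminate; the first /n/ deletes. /sirriunnazxolarv/ → siriunazxolarv.
Rule 2 (nasal place assimilation): no segment meets the environment; /siriunazxolarv/ is unchanged.
Rule 3 (final cluster simplification): /v/ is the second consonant of a word-final cluster /rv/, so it deletes. /siriunazxolarv/ → siriunazxolar.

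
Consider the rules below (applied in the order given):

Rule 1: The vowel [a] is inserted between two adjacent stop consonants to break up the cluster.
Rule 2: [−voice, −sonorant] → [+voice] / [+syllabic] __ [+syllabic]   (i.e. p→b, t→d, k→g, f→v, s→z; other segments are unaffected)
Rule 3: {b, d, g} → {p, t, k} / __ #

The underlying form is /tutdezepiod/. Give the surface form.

Rule 1 (stop-cluster a-epenthesis): /t/ and /d/ form a stop–stop cluster, so [a] is inserted between them. /tutdezepiod/ → tutadezepiod.
Rule 2 (intervocalic voicing): /t/ is a voiceless obstruent between vowels /u/ and /a/, so it voices to [d]. /p/ is a voiceless obstruent between vowels /e/ and /i/, so it voices to [b]. /tutadezepiod/ → tudadezebiod.
Rule 3 (final devoicing): /d/ is a voiced stop in word-final position, so it devoices to [t]. /tudadezebiod/ → tudadezebiot.

tudadezebiot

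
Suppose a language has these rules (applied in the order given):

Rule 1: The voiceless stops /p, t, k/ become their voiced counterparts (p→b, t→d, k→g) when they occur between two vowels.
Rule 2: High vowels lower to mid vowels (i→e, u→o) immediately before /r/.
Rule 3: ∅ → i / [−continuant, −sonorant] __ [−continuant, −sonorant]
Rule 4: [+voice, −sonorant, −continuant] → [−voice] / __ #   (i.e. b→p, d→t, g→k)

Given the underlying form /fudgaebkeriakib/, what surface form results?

Rule 1 (intervocalic voicing): /k/ is a voiceless stop between vowels /a/ and /i/, so it voices to [g]. /fudgaebkeriakib/ → fudgaebkeriagib.
Rule 2 (pre-rhotic lowering): no segment meets the environment; /fudgaebkeriagib/ is unchanged.
Rule 3 (stop-cluster i-epenthesis): /d/ and /g/ form a stop–stop cluster, so [i] is inserted between them. /b/ and /k/ form a stop–stop cluster, so [i] is inserted between them. /fudgaebkeriagib/ → fudigaebikeriagib.
Rule 4 (final devoicing): /b/ is a voiced stop in word-final position, so it devoices to [p]. /fudigaebikeriagib/ → fudigaebikeriagip.

fudigaebikeriagip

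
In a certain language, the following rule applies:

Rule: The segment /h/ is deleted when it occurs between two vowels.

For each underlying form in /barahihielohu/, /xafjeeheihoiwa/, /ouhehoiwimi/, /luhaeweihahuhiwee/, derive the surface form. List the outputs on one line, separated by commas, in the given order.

/barahihielohu/: /h/ occurs between vowels /a/ and /i/, so it deletes. /h/ occurs between vowels /i/ and /i/, so it deletes. /h/ occurs between vowels /o/ and /u/, so it deletes. → [baraiielou].
/xafjeeheihoiwa/: /h/ occurs between vowels /e/ and /e/, so it deletes. /h/ occurs between vowels /i/ and /o/, so it deletes. → [xafjeeeioiwa].
/ouhehoiwimi/: /h/ occurs between vowels /u/ and /e/, so it deletes. /h/ occurs between vowels /e/ and /o/, so it deletes. → [oueoiwimi].
/luhaeweihahuhiwee/: /h/ occurs between vowels /u/ and /a/, so it deletes. /h/ occurs between vowels /i/ and /a/, so it deletes. /h/ occurs between vowels /a/ and /u/, so it deletes. /h/ occurs between vowels /u/ and /i/, so it deletes. → [luaeweiauiwee].

baraiielou, xafjeeeioiwa, oueoiwimi, luaeweiauiwee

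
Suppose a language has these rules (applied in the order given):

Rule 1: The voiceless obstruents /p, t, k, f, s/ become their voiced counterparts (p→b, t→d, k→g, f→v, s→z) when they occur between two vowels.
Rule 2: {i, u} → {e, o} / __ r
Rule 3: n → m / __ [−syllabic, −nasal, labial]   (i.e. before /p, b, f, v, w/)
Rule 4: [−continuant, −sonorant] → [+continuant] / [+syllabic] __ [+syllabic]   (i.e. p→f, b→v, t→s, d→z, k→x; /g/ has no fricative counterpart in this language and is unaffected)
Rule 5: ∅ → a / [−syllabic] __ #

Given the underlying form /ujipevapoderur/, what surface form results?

ujivevavozerora

Rule 1 (intervocalic voicing): /p/ is a voiceless obstruent between vowels /i/ and /e/, so it voices to [b]. /p/ is a voiceless obstruent between vowels /a/ and /o/, so it voices to [b]. /ujipevapoderur/ → ujibevaboderur.
Rule 2 (pre-rhotic lowering): /u/ is a high vowel immediately before /r/, so it lowers to [o]. /ujibevaboderur/ → ujibevaboderor.
Rule 3 (nasal place assimilation): no segment meets the environment; /ujibevaboderor/ is unchanged.
Rule 4 (intervocalic spirantization): /b/ is a stop between vowels /i/ and /e/, so it spirantizes to the fricative [v]. /b/ is a stop between vowels /a/ and /o/, so it spirantizes to the fricative [v]. /d/ is a stop between vowels /o/ and /e/, so it spirantizes to the fricative [z]. /ujibevaboderor/ → ujivevavozeror.
Rule 5 (final a-epenthesis): the form ends in the consonant /r/, so [a] is inserted word-finally. /ujivevavozeror/ → ujivevavozerora.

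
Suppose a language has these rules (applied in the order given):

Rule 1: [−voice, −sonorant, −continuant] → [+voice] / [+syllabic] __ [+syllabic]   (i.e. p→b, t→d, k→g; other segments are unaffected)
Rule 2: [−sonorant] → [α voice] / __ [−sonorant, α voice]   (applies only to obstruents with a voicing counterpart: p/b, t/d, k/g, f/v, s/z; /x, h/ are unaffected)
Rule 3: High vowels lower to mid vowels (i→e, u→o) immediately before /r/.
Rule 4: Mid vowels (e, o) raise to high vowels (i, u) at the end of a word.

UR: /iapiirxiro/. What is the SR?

iabierxeru

Rule 1 (intervocalic voicing): /p/ is a voiceless stop between vowels /a/ and /i/, so it voices to [b]. /iapiirxiro/ → iabiirxiro.
Rule 2 (regressive voicing assimilation): no segment meets the environment; /iabiirxiro/ is unchanged.
Rule 3 (pre-rhotic lowering): /i/ is a high vowel immediately before /r/, so it lowers to [e]. /i/ is a high vowel immediately before /r/, so it lowers to [e]. /iabiirxiro/ → iabierxero.
Rule 4 (final vowel raising): /o/ is a mid vowel in word-final position, so it raises to [u]. /iabierxero/ → iabierxeru.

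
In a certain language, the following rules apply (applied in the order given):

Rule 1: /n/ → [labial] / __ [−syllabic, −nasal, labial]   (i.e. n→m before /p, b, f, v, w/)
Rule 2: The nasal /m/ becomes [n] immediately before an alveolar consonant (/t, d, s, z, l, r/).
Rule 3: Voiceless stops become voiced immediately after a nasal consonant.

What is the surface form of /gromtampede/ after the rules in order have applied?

Rule 1 (nasal place assimilation): no segment meets the environment; /gromtampede/ is unchanged.
Rule 2 (nasal place assimilation): /m/ precedes the alveolar consonant /t/, so it assimilates in place to [n]. /gromtampede/ → grontampede.
Rule 3 (post-nasal voicing): /t/ is a voiceless stop immediately after the nasal /n/, so it voices to [d]. /p/ is a voiceless stop immediately after the nasal /m/, so it voices to [b]. /grontampede/ → grondambede.

grondambede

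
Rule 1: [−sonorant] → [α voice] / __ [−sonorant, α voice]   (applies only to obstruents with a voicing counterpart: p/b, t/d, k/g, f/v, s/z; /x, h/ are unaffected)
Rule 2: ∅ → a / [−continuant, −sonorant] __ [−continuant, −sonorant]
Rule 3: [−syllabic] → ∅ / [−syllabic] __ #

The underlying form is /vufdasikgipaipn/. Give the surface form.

Rule 1 (regressive voicing assimilation): /f/ precedes the voiced obstruent /d/, so it voices to [v] by assimilation. /k/ precedes the voiced obstruent /g/, so it voices to [g] by assimilation. /vufdasikgipaipn/ → vuvdasiggipaipn.
Rule 2 (stop-cluster a-epenthesis): /g/ and /g/ form a stop–stop cluster, so [a] is inserted between them. /vuvdasiggipaipn/ → vuvdasigagipaipn.
Rule 3 (final cluster simplification): /n/ is the second consonant of a word-final cluster /pn/, so it deletes. /vuvdasigagipaipn/ → vuvdasigagipaip.

vuvdasigagipaip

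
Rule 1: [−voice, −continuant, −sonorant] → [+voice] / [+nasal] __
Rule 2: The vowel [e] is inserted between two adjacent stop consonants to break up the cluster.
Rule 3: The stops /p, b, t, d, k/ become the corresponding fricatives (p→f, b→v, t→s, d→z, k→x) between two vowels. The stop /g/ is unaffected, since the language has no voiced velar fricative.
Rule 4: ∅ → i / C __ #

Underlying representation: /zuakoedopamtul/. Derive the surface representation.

Rule 1 (post-nasal voicing): /t/ is a voiceless stop immediately after the nasal /m/, so it voices to [d]. /zuakoedopamtul/ → zuakoedopamdul.
Rule 2 (stop-cluster e-epenthesis): no segment meets the environment; /zuakoedopamdul/ is unchanged.
Rule 3 (intervocalic spirantization): /k/ is a stop between vowels /a/ and /o/, so it spirantizes to the fricative [x]. /d/ is a stop between vowels /e/ and /o/, so it spirantizes to the fricative [z]. /p/ is a stop between vowels /o/ and /a/, so it spirantizes to the fricative [f]. /zuakoedopamdul/ → zuaxoezofamdul.
Rule 4 (final i-epenthesis): the form ends in the consonant /l/, so [i] is inserted word-finally. /zuaxoezofamdul/ → zuaxoezofamduli.

zuaxoezofamduli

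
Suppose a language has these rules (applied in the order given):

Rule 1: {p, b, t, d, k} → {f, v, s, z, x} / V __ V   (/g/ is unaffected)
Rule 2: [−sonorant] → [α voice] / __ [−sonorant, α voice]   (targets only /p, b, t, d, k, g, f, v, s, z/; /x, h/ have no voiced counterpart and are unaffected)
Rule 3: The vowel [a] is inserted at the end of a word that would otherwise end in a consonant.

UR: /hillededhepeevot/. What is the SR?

hillezethefeevota

Rule 1 (intervocalic spirantization): /d/ is a stop between vowels /e/ and /e/, so it spirantizes to the fricative [z]. /p/ is a stop between vowels /e/ and /e/, so it spirantizes to the fricative [f]. /hillededhepeevot/ → hillezedhefeevot.
Rule 2 (regressive voicing assimilation): /d/ precedes the voiceless obstruent /h/, so it devoices to [t] by assimilation. /hillezedhefeevot/ → hillezethefeevot.
Rule 3 (final a-epenthesis): the form ends in the consonant /t/, so [a] is inserted word-finally. /hillezethefeevot/ → hillezethefeevota.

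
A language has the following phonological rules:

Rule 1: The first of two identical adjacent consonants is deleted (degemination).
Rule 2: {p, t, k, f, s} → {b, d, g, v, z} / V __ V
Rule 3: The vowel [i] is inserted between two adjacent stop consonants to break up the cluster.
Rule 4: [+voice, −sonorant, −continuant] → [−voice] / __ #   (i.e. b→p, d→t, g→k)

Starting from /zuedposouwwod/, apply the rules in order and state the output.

zuedipozouwot

Rule 1 (degemination): /ww/ is a geminate; the first /w/ deletes. /zuedposouwwod/ → zuedposouwod.
Rule 2 (intervocalic voicing): /s/ is a voiceless obstruent between vowels /o/ and /o/, so it voices to [z]. /zuedposouwod/ → zuedpozouwod.
Rule 3 (stop-cluster i-epenthesis): /d/ and /p/ form a stop–stop cluster, so [i] is inserted between them. /zuedpozouwod/ → zuedipozouwod.
Rule 4 (final devoicing): /d/ is a voiced stop in word-final position, so it devoices to [t]. /zuedipozouwod/ → zuedipozouwot.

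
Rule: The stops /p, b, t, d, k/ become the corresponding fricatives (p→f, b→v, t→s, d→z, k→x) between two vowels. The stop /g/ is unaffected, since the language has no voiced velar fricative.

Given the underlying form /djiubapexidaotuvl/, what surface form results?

djiuvafexizaosuvl

/b/ is a stop between vowels /u/ and /a/, so it spirantizes to the fricative [v].
/p/ is a stop between vowels /a/ and /e/, so it spirantizes to the fricative [f].
/d/ is a stop between vowels /i/ and /a/, so it spirantizes to the fricative [z].
/t/ is a stop between vowels /o/ and /u/, so it spirantizes to the fricative [s].
The other instance of /d/ does not occur in the required environment and remains unchanged.
Surface form: [djiuvafexizaosuvl].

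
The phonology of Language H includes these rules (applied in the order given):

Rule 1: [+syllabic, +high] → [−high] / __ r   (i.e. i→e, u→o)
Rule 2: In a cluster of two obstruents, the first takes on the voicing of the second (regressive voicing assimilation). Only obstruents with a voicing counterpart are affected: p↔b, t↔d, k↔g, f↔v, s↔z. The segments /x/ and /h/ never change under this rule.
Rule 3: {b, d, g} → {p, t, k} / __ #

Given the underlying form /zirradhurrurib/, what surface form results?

Rule 1 (pre-rhotic lowering): /i/ is a high vowel immediately before /r/, so it lowers to [e]. /u/ is a high vowel immediately before /r/, so it lowers to [o]. /u/ is a high vowel immediately before /r/, so it lowers to [o]. /zirradhurrurib/ → zerradhorrorib.
Rule 2 (regressive voicing assimilation): /d/ precedes the voiceless obstruent /h/, so it devoices to [t] by assimilation. /zerradhorrorib/ → zerrathorrorib.
Rule 3 (final devoicing): /b/ is a voiced stop in word-final position, so it devoices to [p]. /zerrathorrorib/ → zerrathorrorip.

zerrathorrorip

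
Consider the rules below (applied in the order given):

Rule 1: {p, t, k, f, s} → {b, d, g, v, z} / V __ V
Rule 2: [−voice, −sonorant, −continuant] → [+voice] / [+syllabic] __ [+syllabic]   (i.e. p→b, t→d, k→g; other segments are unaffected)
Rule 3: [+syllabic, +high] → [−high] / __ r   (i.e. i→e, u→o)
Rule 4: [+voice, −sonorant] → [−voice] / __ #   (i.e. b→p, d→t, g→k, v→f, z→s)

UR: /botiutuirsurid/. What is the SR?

Rule 1 (intervocalic voicing): /t/ is a voiceless obstruent between vowels /o/ and /i/, so it voices to [d]. /t/ is a voiceless obstruent between vowels /u/ and /u/, so it voices to [d]. /botiutuirsurid/ → bodiuduirsurid.
Rule 2 (intervocalic voicing): no segment meets the environment; /bodiuduirsurid/ is unchanged.
Rule 3 (pre-rhotic lowering): /i/ is a high vowel immediately before /r/, so it lowers to [e]. /u/ is a high vowel immediately before /r/, so it lowers to [o]. /bodiuduirsurid/ → bodiuduersorid.
Rule 4 (final devoicing): /d/ is a voiced obstruent in word-final position, so it devoices to [t]. /bodiuduersorid/ → bodiuduersorit.

bodiuduersorit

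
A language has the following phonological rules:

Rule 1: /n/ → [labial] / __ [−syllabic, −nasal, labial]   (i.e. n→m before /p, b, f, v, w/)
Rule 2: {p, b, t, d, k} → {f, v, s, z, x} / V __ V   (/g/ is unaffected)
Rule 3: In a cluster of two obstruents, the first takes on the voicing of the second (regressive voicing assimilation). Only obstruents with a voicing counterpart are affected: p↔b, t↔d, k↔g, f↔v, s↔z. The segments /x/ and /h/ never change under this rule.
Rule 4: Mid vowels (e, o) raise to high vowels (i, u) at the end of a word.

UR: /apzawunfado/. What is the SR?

Rule 1 (nasal place assimilation): /n/ precedes the labial consonant /f/, so it assimilates in place to [m]. /apzawunfado/ → apzawumfado.
Rule 2 (intervocalic spirantization): /d/ is a stop between vowels /a/ and /o/, so it spirantizes to the fricative [z]. /apzawumfado/ → apzawumfazo.
Rule 3 (regressive voicing assimilation): /p/ precedes the voiced obstruent /z/, so it voices to [b] by assimilation. /apzawumfazo/ → abzawumfazo.
Rule 4 (final vowel raising): /o/ is a mid vowel in word-final position, so it raises to [u]. /abzawumfazo/ → abzawumfazu.

abzawumfazu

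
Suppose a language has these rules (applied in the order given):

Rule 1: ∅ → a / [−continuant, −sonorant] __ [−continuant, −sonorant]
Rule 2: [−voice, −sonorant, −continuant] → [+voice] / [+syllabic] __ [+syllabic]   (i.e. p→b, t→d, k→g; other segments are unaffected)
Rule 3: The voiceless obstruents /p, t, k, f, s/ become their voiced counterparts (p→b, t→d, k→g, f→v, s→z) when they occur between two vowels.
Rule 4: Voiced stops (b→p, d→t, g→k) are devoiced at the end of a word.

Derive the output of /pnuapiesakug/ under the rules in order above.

pnuabiezaguk

Rule 1 (stop-cluster a-epenthesis): no segment meets the environment; /pnuapiesakug/ is unchanged.
Rule 2 (intervocalic voicing): /p/ is a voiceless stop between vowels /a/ and /i/, so it voices to [b]. /k/ is a voiceless stop between vowels /a/ and /u/, so it voices to [g]. /pnuapiesakug/ → pnuabiesagug.
Rule 3 (intervocalic voicing): /s/ is a voiceless obstruent between vowels /e/ and /a/, so it voices to [z]. /pnuabiesagug/ → pnuabiezagug.
Rule 4 (final devoicing): /g/ is a voiced stop in word-final position, so it devoices to [k]. /pnuabiezagug/ → pnuabiezaguk.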